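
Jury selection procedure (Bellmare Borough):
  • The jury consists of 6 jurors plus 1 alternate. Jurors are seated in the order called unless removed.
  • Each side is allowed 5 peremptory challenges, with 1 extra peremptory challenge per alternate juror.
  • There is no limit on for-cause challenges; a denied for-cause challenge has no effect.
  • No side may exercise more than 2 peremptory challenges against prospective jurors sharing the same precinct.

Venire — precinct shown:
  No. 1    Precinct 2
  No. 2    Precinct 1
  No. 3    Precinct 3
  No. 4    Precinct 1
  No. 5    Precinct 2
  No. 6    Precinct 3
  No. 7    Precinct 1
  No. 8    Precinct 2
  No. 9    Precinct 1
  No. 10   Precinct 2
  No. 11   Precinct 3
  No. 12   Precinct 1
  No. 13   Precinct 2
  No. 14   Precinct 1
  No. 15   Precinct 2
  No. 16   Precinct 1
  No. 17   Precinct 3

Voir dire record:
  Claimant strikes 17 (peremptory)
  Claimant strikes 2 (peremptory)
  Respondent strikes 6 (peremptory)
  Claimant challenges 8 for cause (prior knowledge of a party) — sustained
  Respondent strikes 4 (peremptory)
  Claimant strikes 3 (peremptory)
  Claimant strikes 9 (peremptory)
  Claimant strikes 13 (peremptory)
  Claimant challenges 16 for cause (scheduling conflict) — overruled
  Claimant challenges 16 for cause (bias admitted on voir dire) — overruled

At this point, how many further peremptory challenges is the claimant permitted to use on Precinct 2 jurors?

Claimant peremptories so far: #17, #2, #3, #9, #13 — 5 of 6 used, 1 left overall.
Against Precinct 2: #13 — 1 used; per-precinct cap 2 leaves 1.
Binding limit: min(1, 1) = 1.

1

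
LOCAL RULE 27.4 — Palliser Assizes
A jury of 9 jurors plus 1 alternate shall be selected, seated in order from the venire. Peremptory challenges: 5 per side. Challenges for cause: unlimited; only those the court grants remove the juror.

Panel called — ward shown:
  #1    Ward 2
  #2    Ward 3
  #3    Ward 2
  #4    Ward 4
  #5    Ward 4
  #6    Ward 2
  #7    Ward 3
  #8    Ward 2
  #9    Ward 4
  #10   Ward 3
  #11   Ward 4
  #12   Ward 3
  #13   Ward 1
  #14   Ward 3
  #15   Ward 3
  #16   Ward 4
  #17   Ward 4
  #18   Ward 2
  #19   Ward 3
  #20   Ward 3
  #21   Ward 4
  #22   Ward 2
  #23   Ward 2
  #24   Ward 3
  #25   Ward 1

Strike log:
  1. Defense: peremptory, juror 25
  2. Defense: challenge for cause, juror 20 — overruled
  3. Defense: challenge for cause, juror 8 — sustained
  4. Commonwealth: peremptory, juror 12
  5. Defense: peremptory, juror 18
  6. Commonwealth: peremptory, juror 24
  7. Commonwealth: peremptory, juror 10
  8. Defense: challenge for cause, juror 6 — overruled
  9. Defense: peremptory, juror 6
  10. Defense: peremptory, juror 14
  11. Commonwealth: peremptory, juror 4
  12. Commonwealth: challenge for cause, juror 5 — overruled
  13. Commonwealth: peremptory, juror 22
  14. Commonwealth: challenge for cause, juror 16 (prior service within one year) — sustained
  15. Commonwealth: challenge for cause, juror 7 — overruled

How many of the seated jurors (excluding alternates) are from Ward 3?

3

Removed: #4, #6, #8, #10, #12, #14, #16, #18, #22, #24, #25.
Seated jurors 1–9: #1, #2, #3, #5, #7, #9, #11, #13, #15 (alternates #17 not counted).
Of those, in Ward 3: #2, #7, #15 → 3.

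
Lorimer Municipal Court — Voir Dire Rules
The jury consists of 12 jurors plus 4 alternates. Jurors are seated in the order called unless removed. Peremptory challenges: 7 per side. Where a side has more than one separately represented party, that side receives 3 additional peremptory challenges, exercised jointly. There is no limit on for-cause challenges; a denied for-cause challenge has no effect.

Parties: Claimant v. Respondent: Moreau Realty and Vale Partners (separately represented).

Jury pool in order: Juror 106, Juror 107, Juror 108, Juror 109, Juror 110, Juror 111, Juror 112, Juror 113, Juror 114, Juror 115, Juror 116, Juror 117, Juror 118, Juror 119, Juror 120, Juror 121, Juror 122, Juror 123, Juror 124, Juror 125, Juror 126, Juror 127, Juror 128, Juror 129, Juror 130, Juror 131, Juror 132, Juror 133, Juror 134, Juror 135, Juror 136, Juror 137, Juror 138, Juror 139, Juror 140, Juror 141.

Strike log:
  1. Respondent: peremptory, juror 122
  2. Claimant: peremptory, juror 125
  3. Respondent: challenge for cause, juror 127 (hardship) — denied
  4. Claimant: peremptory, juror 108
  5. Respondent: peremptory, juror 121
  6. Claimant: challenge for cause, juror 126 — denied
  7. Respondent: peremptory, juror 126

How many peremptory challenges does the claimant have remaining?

Claimant allotment: 7.
Claimant peremptories used: #125, #108 — 2 (the for-cause on #126 doesn't count).
Remaining: 7 − 2 = 5.

5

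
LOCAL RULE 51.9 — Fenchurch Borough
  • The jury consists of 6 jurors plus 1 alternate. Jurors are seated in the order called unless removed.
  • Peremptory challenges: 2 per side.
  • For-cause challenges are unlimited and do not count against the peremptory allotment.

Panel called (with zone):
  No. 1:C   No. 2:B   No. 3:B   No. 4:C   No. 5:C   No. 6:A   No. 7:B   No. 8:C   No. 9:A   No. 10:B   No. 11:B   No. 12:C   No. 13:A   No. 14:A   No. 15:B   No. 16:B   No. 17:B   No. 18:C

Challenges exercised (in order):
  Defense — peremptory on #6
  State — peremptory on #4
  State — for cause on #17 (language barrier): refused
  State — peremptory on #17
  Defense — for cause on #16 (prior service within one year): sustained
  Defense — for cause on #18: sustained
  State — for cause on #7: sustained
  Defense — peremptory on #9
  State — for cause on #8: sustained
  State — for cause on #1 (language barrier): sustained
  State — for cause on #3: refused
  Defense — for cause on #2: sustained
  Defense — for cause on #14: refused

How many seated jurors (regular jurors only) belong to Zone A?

Removed: #1, #2, #4, #6, #7, #8, #9, #16, #17, #18.
Seated jurors 1–6: #3, #5, #10, #11, #12, #13 (alternates #14 not counted).
Of those, in Zone A: #13 → 1.

1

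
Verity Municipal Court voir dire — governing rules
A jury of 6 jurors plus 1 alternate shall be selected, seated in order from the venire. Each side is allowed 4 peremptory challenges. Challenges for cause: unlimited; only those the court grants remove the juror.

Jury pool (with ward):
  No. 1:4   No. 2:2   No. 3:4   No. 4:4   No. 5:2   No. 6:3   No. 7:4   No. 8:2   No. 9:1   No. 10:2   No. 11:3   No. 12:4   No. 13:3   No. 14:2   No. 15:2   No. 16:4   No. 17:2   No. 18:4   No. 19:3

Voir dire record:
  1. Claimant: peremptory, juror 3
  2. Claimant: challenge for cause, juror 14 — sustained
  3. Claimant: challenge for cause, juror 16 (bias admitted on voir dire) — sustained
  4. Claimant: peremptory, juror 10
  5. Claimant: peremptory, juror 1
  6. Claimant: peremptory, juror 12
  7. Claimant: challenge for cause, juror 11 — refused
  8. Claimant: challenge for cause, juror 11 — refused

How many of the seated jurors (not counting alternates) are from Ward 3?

Removed: #1, #3, #10, #12, #14, #16.
Seated jurors 1–6: #2, #4, #5, #6, #7, #8 (alternates #9 not counted).
Of those, in Ward 3: #6 → 1.

1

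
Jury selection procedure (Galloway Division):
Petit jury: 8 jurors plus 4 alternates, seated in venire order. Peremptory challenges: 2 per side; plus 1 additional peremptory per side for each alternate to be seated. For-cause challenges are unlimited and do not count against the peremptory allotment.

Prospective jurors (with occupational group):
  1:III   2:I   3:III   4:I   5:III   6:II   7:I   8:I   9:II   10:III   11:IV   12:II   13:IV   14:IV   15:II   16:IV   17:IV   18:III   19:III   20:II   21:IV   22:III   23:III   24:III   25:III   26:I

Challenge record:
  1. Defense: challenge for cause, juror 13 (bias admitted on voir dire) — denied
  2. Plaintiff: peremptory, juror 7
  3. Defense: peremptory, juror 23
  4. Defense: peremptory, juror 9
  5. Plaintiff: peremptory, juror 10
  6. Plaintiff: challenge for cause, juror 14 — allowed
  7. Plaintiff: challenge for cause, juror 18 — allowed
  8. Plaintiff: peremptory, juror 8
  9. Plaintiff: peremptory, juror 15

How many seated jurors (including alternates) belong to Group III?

Removed: #7, #8, #9, #10, #14, #15, #18, #23.
Seated (12 incl. alternates): #1, #2, #3, #4, #5, #6, #11, #12, #13, #16, #17, #19.
Of those, in Group III: #1, #3, #5, #19 → 4.

4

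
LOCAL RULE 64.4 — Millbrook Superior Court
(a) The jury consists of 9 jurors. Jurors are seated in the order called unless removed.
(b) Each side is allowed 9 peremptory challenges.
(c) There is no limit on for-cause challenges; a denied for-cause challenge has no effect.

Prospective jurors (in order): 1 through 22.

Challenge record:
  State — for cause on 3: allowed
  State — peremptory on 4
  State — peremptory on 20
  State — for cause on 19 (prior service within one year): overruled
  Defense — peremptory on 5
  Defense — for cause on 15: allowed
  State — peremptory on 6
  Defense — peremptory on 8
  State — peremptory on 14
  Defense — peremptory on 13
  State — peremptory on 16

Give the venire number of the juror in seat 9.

18

Removed: #3, #4, #5, #6, #8, #13, #14, #15, #16, #20. (#19 stays — for-cause denied.)
Seating in order: seats 1–9 → #1, #2, #7, #9, #10, #11, #12, #17, #18.
So seat 9 is #18.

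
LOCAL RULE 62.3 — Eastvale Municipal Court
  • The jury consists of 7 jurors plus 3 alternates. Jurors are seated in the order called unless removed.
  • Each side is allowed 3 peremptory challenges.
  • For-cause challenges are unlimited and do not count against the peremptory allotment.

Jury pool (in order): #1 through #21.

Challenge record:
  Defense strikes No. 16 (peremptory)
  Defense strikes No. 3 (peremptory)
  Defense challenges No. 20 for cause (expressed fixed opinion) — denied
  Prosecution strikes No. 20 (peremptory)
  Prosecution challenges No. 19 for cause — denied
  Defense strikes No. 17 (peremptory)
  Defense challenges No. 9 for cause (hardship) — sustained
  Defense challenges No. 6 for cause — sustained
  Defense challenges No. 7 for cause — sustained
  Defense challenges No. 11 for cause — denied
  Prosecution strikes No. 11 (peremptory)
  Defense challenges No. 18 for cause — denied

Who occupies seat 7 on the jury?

Removed: #3, #6, #7, #9, #11, #16, #17, #20. (#18, #19 stay — for-cause denied.)
Seating in order: seats 1–7 → #1, #2, #4, #5, #8, #10, #12; alternates → #13, #14, #15.
So seat 7 is #12.

12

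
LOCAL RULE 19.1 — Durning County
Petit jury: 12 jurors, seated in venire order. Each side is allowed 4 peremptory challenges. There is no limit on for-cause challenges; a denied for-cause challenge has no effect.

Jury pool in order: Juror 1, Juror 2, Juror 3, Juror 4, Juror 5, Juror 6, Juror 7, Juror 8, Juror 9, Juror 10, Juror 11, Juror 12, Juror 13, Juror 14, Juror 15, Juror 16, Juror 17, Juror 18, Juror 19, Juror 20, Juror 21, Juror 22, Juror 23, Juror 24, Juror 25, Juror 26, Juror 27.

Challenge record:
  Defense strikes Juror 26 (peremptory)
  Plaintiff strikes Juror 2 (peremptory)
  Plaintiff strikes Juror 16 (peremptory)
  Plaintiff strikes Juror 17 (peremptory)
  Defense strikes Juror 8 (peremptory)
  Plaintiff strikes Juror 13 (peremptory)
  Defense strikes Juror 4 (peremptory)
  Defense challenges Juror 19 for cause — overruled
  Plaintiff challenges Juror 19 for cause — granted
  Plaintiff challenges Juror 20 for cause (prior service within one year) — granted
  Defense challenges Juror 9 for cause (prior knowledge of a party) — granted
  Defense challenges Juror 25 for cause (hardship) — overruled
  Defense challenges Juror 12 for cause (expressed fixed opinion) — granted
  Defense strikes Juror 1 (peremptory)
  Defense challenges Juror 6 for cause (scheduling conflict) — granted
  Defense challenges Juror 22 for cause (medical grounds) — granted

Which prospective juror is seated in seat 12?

25

Removed: #1, #2, #4, #6, #8, #9, #12, #13, #16, #17, #19, #20, #22, #26. (#25 stays — for-cause denied.)
Seating in order: seats 1–12 → #3, #5, #7, #10, #11, #14, #15, #18, #21, #23, #24, #25.
So seat 12 is #25.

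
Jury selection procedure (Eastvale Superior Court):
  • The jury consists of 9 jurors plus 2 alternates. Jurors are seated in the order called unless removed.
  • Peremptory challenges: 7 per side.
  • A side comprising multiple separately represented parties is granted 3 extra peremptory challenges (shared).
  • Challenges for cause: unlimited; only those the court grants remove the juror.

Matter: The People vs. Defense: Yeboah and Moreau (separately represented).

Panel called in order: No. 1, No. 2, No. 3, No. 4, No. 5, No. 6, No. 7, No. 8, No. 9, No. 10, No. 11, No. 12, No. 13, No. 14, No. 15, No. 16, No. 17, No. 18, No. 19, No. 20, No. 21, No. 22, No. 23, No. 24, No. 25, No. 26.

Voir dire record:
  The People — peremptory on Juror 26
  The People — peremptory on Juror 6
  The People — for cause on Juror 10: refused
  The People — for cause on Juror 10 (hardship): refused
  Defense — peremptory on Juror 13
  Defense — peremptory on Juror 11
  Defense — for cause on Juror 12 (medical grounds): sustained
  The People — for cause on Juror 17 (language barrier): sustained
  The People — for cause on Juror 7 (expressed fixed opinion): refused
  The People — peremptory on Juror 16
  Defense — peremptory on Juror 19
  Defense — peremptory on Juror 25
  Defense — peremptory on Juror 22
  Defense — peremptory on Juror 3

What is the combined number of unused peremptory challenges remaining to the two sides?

8

The People allotment: 7. Defense allotment: 7 base + 3 multi-party = 10.
The People peremptories used: #26, #6, #16 — 3 (for-cause on #10, #10, #17, #7 don't count).
Defense peremptories used: #13, #11, #19, #25, #22, #3 — 6 (the for-cause on #12 doesn't count).
Remaining: (7 − 3) + (10 − 6) = 8.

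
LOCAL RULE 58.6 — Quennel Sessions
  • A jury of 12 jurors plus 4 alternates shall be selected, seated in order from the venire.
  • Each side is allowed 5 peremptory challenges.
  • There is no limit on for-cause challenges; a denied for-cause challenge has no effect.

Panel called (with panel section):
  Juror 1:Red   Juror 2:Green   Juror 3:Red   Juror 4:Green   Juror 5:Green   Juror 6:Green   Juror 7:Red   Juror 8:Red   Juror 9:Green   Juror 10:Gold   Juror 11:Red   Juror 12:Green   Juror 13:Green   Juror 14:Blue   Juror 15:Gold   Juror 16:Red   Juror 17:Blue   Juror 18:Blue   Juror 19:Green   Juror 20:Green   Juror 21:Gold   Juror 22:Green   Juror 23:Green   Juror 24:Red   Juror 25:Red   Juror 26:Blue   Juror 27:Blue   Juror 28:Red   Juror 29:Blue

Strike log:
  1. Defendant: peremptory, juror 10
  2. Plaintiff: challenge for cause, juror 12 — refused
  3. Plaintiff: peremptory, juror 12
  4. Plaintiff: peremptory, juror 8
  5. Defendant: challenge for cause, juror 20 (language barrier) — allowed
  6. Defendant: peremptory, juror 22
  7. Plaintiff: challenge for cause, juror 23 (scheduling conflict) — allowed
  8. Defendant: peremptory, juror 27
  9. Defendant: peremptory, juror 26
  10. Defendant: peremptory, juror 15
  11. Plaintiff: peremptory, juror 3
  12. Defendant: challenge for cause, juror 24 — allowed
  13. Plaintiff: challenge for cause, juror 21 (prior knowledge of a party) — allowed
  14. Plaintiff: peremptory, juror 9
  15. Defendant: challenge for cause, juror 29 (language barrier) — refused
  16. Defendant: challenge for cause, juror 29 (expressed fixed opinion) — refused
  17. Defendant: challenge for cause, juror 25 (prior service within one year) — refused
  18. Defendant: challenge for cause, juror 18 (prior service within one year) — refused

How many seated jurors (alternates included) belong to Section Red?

6

Removed: #3, #8, #9, #10, #12, #15, #20, #21, #22, #23, #24, #26, #27.
Seated (16 incl. alternates): #1, #2, #4, #5, #6, #7, #11, #13, #14, #16, #17, #18, #19, #25, #28, #29.
Of those, in Section Red: #1, #7, #11, #16, #25, #28 → 6.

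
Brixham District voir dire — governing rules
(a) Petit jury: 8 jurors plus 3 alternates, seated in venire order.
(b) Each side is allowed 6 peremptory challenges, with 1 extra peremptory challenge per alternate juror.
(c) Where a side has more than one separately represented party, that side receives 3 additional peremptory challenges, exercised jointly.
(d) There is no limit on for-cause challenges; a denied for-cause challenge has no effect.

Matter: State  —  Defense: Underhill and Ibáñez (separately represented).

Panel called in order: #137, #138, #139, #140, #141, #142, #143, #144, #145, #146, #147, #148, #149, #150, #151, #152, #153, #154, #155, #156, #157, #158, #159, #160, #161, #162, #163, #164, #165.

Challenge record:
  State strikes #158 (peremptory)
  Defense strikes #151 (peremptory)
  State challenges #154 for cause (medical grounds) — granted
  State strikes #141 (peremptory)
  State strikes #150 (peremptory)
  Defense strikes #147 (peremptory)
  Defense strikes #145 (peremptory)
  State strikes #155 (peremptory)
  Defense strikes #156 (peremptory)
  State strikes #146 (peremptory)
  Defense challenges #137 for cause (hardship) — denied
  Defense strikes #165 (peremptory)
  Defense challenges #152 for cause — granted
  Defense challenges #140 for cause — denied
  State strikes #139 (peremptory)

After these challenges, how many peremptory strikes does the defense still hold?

7

Defense allotment: 6 base + 1 × 3 alternates + 3 multi-party = 12.
Defense peremptories used: #151, #147, #145, #156, #165 — 5 (for-cause on #137, #152, #140 don't count).
Remaining: 12 − 5 = 7.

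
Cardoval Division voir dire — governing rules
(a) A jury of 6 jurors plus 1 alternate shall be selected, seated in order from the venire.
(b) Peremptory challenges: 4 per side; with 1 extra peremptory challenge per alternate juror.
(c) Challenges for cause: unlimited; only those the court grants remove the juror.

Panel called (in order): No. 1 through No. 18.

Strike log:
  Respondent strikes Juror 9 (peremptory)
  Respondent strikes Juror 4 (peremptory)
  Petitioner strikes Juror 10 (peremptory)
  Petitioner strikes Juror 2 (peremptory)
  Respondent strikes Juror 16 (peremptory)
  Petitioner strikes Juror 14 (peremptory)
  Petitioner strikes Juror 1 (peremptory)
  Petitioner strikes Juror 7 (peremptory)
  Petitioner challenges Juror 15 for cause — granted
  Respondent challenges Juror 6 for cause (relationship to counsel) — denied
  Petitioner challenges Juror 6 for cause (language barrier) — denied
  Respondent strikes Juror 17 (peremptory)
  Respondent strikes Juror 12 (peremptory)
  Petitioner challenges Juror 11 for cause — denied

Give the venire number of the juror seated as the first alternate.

Removed: #1, #2, #4, #7, #9, #10, #12, #14, #15, #16, #17. (#6, #11 stay — for-cause denied.)
Filling seats in venire order through position 7: #3, #5, #6, #8, #11, #13, #18.
So alternate 1 is #18.

18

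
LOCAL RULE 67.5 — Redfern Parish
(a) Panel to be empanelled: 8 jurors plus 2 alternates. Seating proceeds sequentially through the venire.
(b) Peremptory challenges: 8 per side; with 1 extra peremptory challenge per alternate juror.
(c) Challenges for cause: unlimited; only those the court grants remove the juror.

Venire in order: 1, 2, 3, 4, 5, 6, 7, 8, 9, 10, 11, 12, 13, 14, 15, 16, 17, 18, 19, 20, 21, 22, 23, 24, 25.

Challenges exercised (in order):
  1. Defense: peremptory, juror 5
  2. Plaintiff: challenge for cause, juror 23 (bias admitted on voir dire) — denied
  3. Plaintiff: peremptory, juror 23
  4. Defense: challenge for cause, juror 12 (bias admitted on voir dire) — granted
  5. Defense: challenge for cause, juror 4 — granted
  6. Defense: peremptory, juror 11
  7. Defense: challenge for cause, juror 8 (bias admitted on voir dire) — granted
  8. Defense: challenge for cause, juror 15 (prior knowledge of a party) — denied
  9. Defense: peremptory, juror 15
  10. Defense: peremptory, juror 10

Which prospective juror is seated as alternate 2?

Removed: #4, #5, #8, #10, #11, #12, #15, #23.
Filling seats in venire order through position 10: #1, #2, #3, #6, #7, #9, #13, #14, #16, #17.
So alternate 2 is #17.

17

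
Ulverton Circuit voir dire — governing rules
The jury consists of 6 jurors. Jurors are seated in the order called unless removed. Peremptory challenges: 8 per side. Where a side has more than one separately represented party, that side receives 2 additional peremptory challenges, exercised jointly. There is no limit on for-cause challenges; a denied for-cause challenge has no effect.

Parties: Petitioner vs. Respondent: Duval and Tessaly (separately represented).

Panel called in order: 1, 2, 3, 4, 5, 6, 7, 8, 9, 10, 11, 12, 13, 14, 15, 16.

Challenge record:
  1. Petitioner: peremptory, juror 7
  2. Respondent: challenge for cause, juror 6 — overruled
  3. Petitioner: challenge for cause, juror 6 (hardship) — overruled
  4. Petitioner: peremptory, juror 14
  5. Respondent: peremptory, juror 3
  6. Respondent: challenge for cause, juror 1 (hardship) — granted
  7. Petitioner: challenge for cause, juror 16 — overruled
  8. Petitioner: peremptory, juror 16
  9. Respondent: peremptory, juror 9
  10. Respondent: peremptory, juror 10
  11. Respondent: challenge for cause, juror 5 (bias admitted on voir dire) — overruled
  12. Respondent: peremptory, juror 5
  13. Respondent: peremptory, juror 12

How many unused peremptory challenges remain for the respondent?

5

Respondent allotment: 8 base + 2 multi-party = 10.
Respondent peremptories used: #3, #9, #10, #5, #12 — 5 (for-cause on #6, #1, #5 don't count).
Remaining: 10 − 5 = 5.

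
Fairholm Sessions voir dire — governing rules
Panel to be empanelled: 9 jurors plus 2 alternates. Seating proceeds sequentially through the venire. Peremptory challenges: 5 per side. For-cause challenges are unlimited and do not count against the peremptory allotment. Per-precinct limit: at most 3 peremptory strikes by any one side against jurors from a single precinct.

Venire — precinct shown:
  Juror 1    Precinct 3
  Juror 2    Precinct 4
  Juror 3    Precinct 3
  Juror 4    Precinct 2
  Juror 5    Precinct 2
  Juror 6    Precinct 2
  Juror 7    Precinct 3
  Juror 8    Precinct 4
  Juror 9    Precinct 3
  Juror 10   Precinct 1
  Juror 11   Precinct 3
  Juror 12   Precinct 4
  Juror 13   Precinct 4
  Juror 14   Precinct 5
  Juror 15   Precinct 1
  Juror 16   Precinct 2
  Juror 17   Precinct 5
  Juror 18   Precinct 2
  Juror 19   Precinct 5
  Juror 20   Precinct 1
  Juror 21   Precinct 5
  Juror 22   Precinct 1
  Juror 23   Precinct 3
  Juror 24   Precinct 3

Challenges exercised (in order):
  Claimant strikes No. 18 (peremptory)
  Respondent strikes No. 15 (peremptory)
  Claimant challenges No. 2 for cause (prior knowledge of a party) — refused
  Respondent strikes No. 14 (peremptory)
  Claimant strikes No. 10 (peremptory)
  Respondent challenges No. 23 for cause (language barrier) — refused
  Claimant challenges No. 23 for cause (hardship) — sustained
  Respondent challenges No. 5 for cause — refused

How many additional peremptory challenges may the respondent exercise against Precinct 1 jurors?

Respondent peremptories so far: #15, #14 — 2 of 5 used, 3 left overall.
Against Precinct 1: #15 — 1 used; per-precinct cap 3 leaves 2.
Binding limit: min(3, 2) = 2.

2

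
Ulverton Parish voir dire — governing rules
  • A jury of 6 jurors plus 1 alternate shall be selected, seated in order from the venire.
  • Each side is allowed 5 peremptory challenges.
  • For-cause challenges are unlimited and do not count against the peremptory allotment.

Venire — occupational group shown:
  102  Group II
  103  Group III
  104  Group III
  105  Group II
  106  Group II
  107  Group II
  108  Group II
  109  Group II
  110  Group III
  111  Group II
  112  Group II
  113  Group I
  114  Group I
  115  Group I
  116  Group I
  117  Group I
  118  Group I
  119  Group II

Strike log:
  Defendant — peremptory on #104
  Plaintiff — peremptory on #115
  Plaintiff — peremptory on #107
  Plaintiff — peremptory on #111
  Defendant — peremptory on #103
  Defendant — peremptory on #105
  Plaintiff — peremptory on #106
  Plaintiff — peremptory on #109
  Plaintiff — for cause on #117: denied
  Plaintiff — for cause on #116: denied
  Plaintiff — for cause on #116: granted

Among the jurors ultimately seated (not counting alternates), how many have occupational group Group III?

Removed: #103, #104, #105, #106, #107, #109, #111, #115, #116.
Seated jurors 1–6: #102, #108, #110, #112, #113, #114 (alternates #117 not counted).
Of those, in Group III: #110 → 1.

1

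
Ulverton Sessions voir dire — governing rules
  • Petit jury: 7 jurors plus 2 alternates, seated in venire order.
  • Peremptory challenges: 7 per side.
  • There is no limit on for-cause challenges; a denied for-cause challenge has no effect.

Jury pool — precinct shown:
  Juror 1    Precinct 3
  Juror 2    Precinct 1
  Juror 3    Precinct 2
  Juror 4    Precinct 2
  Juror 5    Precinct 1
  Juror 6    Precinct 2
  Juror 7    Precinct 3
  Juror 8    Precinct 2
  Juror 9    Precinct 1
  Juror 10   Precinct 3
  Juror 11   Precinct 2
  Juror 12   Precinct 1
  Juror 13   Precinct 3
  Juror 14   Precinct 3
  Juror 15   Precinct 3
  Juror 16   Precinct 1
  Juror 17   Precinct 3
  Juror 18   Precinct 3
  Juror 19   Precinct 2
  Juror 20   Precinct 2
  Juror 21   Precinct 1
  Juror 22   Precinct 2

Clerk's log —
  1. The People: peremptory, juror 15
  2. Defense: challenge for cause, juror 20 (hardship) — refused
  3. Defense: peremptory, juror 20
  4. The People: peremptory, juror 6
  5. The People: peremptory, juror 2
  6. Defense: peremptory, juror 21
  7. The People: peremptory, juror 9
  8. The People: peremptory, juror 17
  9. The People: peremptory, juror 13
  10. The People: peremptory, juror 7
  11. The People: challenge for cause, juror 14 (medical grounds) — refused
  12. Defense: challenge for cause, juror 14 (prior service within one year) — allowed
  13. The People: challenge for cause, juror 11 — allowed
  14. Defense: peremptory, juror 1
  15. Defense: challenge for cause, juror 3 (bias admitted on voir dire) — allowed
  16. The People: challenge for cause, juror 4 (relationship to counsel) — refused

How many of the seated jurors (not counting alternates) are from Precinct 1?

3

Removed: #1, #2, #3, #6, #7, #9, #11, #13, #14, #15, #17, #20, #21.
Seated jurors 1–7: #4, #5, #8, #10, #12, #16, #18 (alternates #19, #22 not counted).
Of those, in Precinct 1: #5, #12, #16 → 3.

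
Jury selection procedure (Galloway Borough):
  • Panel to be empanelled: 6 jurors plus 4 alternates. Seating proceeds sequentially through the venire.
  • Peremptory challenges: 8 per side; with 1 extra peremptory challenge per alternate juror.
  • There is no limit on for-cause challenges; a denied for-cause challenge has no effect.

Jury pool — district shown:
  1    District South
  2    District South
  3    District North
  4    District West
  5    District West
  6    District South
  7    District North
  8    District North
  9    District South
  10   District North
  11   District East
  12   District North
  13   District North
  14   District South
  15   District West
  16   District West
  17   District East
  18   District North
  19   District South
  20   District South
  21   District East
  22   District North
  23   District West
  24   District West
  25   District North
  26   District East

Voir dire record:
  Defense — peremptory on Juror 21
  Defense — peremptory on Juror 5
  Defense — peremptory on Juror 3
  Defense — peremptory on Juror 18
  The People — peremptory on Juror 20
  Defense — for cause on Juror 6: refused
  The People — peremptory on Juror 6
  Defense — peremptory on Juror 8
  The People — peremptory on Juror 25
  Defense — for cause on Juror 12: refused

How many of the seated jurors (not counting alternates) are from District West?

Removed: #3, #5, #6, #8, #18, #20, #21, #25.
Seated jurors 1–6: #1, #2, #4, #7, #9, #10 (alternates #11, #12, #13, #14 not counted).
Of those, in District West: #4 → 1.

1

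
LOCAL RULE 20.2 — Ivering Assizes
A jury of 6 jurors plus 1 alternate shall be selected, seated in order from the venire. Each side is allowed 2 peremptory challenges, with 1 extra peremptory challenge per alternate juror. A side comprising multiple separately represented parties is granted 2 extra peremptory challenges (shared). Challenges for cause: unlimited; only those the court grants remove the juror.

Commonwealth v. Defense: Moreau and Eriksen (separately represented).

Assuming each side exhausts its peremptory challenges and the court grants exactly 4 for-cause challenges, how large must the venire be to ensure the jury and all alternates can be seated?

19

Seats to fill: 6 + 1 alternates = 7.
Peremptories — Commonwealth: 2 + 1×1 = 3; Defense: 2 + 1×1 + 2 = 5; total 8.
For-cause removals: 4.
Minimum venire: 7 + 8 + 4 = 19.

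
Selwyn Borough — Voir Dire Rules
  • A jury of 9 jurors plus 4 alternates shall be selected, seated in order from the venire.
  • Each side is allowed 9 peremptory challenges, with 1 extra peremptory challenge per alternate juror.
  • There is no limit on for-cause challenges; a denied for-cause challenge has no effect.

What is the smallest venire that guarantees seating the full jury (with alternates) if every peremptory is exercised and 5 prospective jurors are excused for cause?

44

Seats to fill: 9 + 4 alternates = 13.
Peremptories: 9 + 1×4 = 13 per side × 2 sides = 26.
For-cause removals: 5.
Minimum venire: 13 + 26 + 5 = 44.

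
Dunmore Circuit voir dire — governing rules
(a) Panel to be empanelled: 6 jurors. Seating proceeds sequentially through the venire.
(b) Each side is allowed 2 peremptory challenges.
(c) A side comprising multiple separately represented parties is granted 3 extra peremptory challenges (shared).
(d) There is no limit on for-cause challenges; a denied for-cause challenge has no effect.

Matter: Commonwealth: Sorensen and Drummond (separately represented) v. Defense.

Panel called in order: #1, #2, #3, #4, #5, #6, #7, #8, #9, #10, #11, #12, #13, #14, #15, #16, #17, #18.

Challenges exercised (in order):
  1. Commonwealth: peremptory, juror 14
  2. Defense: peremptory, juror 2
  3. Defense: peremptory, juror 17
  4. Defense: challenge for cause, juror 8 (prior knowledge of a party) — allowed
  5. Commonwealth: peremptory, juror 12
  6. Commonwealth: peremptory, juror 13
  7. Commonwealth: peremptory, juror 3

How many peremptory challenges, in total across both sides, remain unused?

1

Commonwealth allotment: 2 base + 3 multi-party = 5. Defense allotment: 2.
Commonwealth peremptories used: #14, #12, #13, #3 — 4.
Defense peremptories used: #2, #17 — 2 (the for-cause on #8 doesn't count).
Remaining: (5 − 4) + (2 − 2) = 1.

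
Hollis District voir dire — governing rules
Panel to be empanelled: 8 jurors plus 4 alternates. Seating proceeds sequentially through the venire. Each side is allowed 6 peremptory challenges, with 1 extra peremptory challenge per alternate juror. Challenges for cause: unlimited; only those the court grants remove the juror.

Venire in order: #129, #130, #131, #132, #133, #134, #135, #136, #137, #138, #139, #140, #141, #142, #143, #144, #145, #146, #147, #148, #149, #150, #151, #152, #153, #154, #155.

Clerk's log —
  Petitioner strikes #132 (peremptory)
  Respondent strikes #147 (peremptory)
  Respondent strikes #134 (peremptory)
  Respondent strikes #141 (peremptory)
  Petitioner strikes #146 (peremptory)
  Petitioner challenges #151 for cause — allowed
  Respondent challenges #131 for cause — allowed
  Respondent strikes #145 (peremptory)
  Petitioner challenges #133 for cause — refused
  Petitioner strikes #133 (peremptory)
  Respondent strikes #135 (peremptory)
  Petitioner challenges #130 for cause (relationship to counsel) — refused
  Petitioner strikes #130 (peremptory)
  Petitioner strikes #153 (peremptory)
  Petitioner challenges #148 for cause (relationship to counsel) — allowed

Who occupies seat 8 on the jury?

143

Removed: #130, #131, #132, #133, #134, #135, #141, #145, #146, #147, #148, #151, #153.
Filling seats in venire order through position 8: #129, #136, #137, #138, #139, #140, #142, #143.
So seat 8 is #143.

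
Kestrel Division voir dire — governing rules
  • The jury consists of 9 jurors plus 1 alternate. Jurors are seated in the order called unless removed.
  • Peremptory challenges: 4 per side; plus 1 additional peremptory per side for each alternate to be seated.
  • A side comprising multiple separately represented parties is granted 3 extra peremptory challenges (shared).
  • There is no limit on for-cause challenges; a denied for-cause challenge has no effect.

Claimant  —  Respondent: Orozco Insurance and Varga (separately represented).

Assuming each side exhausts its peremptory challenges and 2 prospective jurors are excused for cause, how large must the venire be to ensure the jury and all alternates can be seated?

25

Seats to fill: 9 + 1 alternates = 10.
Peremptories — Claimant: 4 + 1×1 = 5; Respondent: 4 + 1×1 + 3 = 8; total 13.
For-cause removals: 2.
Minimum venire: 10 + 13 + 2 = 25.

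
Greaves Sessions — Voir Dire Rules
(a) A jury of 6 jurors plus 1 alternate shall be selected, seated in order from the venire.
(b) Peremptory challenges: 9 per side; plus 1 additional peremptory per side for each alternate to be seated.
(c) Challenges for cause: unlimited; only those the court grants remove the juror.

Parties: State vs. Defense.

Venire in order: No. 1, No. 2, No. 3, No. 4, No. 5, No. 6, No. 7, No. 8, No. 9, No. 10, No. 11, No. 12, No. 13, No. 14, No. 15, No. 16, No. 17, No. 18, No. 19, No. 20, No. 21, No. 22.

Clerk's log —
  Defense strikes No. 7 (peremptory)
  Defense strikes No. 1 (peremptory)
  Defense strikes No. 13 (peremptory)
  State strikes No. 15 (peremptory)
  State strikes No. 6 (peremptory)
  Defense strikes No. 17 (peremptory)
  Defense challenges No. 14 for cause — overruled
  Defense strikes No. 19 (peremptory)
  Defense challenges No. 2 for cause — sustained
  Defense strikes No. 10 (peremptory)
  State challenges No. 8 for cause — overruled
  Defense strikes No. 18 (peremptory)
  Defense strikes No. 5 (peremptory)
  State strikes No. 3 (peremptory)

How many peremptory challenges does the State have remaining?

7

State allotment: 9 base + 1 × 1 alternate = 10.
State peremptories used: #15, #6, #3 — 3 (the for-cause on #8 doesn't count).
Remaining: 10 − 3 = 7.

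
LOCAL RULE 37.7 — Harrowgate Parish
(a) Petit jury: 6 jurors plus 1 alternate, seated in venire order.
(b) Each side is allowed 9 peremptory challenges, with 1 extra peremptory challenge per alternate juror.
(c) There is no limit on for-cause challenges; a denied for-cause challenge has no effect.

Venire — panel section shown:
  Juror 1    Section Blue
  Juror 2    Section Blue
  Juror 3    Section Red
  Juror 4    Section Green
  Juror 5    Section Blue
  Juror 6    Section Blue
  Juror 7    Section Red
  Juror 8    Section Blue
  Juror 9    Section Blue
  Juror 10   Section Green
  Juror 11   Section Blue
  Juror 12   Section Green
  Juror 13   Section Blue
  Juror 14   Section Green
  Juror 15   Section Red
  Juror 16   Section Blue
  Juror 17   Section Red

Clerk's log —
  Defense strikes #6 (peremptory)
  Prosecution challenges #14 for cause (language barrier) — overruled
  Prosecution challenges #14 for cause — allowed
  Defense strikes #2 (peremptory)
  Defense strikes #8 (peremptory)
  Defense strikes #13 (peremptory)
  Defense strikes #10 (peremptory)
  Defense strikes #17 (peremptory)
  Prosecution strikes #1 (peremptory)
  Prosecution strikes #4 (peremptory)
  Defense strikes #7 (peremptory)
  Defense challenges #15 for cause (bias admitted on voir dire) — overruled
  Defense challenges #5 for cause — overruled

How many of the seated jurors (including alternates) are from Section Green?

1

Removed: #1, #2, #4, #6, #7, #8, #10, #13, #14, #17.
Seated (7 incl. alternates): #3, #5, #9, #11, #12, #15, #16.
Of those, in Section Green: #12 → 1.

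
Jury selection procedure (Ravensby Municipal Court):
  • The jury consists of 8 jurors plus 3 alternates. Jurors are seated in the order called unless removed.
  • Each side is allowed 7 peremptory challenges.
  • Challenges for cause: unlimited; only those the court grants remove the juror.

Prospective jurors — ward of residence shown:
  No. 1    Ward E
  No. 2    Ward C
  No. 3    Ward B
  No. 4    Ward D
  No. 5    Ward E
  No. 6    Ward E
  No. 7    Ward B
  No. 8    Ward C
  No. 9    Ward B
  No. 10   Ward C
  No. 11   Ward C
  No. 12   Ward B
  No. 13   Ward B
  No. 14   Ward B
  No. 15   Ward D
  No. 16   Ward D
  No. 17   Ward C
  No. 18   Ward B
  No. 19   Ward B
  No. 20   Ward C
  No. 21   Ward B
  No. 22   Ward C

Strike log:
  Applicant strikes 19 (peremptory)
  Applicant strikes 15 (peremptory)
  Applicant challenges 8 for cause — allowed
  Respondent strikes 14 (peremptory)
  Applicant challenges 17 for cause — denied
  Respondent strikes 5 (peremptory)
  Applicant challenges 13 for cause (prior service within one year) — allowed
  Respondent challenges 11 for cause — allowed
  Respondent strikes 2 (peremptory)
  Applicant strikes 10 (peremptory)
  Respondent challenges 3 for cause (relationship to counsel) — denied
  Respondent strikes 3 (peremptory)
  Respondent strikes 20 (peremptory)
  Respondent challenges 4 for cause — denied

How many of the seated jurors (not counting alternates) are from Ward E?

Removed: #2, #3, #5, #8, #10, #11, #13, #14, #15, #19, #20.
Seated jurors 1–8: #1, #4, #6, #7, #9, #12, #16, #17 (alternates #18, #21, #22 not counted).
Of those, in Ward E: #1, #6 → 2.

2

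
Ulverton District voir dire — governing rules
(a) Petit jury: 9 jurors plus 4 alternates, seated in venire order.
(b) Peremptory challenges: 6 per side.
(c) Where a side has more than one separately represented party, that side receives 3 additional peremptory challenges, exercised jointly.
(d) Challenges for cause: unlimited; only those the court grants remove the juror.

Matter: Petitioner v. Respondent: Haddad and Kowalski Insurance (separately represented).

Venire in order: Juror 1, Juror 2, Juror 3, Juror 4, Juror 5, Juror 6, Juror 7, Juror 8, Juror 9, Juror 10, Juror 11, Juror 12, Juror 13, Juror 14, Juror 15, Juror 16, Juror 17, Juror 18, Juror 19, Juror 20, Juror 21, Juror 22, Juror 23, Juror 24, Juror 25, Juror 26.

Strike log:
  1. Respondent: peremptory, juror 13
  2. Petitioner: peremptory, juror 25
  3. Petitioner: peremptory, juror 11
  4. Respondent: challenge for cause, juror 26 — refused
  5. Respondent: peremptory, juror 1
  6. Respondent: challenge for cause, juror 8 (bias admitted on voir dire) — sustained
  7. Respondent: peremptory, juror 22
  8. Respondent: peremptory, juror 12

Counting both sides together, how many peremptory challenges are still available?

Petitioner allotment: 6. Respondent allotment: 6 base + 3 multi-party = 9.
Petitioner peremptories used: #25, #11 — 2.
Respondent peremptories used: #13, #1, #22, #12 — 4 (for-cause on #26, #8 don't count).
Remaining: (6 − 2) + (9 − 4) = 9.

9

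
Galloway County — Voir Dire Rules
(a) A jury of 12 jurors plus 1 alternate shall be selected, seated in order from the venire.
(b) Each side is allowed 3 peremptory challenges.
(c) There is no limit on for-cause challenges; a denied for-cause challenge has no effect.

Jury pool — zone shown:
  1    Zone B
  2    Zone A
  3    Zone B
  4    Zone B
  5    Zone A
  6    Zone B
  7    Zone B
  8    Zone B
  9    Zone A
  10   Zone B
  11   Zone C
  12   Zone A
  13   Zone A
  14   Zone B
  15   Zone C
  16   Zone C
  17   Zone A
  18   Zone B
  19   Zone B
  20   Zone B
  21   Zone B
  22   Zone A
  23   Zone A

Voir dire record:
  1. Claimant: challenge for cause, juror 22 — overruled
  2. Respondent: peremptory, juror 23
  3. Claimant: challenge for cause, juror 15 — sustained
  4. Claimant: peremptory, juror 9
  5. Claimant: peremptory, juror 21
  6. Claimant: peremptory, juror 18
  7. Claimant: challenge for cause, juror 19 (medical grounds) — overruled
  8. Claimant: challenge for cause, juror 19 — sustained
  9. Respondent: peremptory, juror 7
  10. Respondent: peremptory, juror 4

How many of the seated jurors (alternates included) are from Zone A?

5

Removed: #4, #7, #9, #15, #18, #19, #21, #23.
Seated (13 incl. alternates): #1, #2, #3, #5, #6, #8, #10, #11, #12, #13, #14, #16, #17.
Of those, in Zone A: #2, #5, #12, #13, #17 → 5.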